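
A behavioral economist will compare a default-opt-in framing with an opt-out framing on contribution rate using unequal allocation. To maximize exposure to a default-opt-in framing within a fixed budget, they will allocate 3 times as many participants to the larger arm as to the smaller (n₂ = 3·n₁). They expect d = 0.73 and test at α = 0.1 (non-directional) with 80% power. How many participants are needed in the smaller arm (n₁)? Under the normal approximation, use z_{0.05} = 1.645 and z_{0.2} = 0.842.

With allocation ratio k = n₂/n₁ = 3, Var(x̄₁−x̄₂) = σ²(1/n₁ + 1/(k·n₁)) = σ²·(k+1)/(k·n₁).
So n₁ = (1 + 1/k)·((z_{α/2} + z_β)/d)² = 1.333 × (2.487/0.73)².
n₁ = 1.333 × 11.61 = 15.5.
Round up: n₁ = 16, giving n₂ = 3 × 16 = 48.

n₁ = 16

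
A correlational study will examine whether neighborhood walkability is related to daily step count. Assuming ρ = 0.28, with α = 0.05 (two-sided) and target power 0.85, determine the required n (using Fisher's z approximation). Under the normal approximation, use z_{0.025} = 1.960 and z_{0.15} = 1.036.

Fisher's z: C = ½·ln((1+r)/(1−r)) = ½·ln(1.7778) = 0.2877.
n = ((z_{α/2} + z_β)/C)² + 3.
(1.960 + 1.036) / 0.2877 = 2.996 / 0.2877 = 10.414.
n = 10.414² + 3 = 108.44 + 3 = 111.4.
Round up.

n = 112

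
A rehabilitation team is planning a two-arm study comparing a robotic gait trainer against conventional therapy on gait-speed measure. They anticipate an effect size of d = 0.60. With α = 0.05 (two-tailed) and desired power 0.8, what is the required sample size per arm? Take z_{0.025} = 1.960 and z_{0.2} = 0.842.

For two independent groups with equal n: n = 2·((z_{α/2} + z_β) / d)².
z_{α/2} + z_β = 1.960 + 0.842 = 2.802.
n = 2 × (2.802 / 0.60)² = 2 × 4.670² = 2 × 21.81 = 43.6.
Round up to the next whole participant.

n = 44 per group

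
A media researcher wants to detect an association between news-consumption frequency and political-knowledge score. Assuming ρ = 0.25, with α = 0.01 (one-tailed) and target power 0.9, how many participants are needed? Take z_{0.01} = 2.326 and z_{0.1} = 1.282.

n = 203

Fisher's z: C = ½·ln((1+r)/(1−r)) = ½·ln(1.6667) = 0.2554.
n = ((z_{α} + z_β)/C)² + 3.
(2.326 + 1.282) / 0.2554 = 3.608 / 0.2554 = 14.127.
n = 14.127² + 3 = 199.57 + 3 = 202.6.
Round up.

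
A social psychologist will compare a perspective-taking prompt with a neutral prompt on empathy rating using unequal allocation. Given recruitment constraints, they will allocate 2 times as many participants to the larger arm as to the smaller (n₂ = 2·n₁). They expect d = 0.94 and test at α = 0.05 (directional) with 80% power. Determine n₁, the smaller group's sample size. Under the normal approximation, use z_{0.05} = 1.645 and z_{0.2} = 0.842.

n₁ = 11

With allocation ratio k = n₂/n₁ = 2, Var(x̄₁−x̄₂) = σ²(1/n₁ + 1/(k·n₁)) = σ²·(k+1)/(k·n₁).
So n₁ = (1 + 1/k)·((z_{α} + z_β)/d)² = 1.500 × (2.487/0.94)².
n₁ = 1.500 × 7.00 = 10.5.
Round up: n₁ = 11, giving n₂ = 2 × 11 = 22.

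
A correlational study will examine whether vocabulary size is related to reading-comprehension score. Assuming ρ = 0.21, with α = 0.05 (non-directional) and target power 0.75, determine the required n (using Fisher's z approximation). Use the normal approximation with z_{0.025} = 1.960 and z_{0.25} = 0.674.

Fisher's z: C = ½·ln((1+r)/(1−r)) = ½·ln(1.5316) = 0.2132.
n = ((z_{α/2} + z_β)/C)² + 3.
(1.960 + 0.674) / 0.2132 = 2.634 / 0.2132 = 12.355.
n = 12.355² + 3 = 152.64 + 3 = 155.6.
Round up.

n = 156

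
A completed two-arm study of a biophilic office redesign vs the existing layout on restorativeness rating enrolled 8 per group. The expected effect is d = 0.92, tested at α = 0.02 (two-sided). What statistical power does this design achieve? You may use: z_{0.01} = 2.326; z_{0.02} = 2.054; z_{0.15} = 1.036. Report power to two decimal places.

For two equal groups, power = Φ(d·√(n/2) − z_{α/2}).
d·√(n/2) = 0.92 × √(8/2) = 0.92 × 2.000 = 1.840.
z_β = 1.840 − 2.326 = -0.486.
Power = Φ(-0.486) = 0.313.

power ≈ 0.31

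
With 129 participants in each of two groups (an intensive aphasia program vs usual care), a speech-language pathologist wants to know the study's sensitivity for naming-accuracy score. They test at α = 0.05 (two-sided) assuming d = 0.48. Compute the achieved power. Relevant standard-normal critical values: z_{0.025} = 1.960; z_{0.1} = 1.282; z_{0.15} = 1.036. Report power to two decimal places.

For two equal groups, power = Φ(d·√(n/2) − z_{α/2}).
d·√(n/2) = 0.48 × √(129/2) = 0.48 × 8.031 = 3.855.
z_β = 3.855 − 1.960 = 1.895.
Power = Φ(1.895) = 0.971.

power ≈ 0.97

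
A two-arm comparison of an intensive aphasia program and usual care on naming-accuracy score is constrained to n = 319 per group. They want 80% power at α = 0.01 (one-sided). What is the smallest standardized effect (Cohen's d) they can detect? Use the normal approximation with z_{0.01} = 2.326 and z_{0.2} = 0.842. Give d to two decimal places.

d_min ≈ 0.25

For two independent groups of n = 319 each: d_min = (z_{α} + z_β)·√(2/n).
z-sum = 2.326 + 0.842 = 3.168.
d_min = 3.168 × √(2/319) = 3.168 × 0.0792 = 0.251.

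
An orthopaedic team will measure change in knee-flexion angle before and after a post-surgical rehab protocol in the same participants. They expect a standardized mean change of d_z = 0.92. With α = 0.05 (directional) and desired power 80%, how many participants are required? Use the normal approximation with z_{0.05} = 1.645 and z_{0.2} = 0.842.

n = 8 pairs

For a paired (one-sample on differences) test: n = ((z_{α} + z_β) / d)².
z_{α} + z_β = 1.645 + 0.842 = 2.487.
n = (2.487 / 0.92)² = 2.703² = 7.31.
Round up.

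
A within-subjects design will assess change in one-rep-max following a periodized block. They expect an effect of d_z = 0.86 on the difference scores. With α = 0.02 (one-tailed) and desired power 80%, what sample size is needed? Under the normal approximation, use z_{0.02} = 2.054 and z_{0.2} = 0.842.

n = 12 pairs

For a paired (one-sample on differences) test: n = ((z_{α} + z_β) / d)².
z_{α} + z_β = 2.054 + 0.842 = 2.896.
n = (2.896 / 0.86)² = 3.367² = 11.34.
Round up.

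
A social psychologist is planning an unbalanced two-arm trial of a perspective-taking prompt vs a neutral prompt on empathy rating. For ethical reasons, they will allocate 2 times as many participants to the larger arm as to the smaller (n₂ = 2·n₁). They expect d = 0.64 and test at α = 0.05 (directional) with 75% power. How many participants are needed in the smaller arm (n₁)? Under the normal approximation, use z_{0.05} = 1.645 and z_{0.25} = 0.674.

n₁ = 20

With allocation ratio k = n₂/n₁ = 2, Var(x̄₁−x̄₂) = σ²(1/n₁ + 1/(k·n₁)) = σ²·(k+1)/(k·n₁).
So n₁ = (1 + 1/k)·((z_{α} + z_β)/d)² = 1.500 × (2.319/0.64)².
n₁ = 1.500 × 13.13 = 19.7.
Round up: n₁ = 20, giving n₂ = 2 × 20 = 40.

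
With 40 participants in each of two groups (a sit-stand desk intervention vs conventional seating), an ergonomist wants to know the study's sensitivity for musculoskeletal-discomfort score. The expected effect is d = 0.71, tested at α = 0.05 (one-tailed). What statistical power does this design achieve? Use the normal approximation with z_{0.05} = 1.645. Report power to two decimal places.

power ≈ 0.94

For two equal groups, power = Φ(d·√(n/2) − z_{α}).
d·√(n/2) = 0.71 × √(40/2) = 0.71 × 4.472 = 3.175.
z_β = 3.175 − 1.645 = 1.530.
Power = Φ(1.530) = 0.937.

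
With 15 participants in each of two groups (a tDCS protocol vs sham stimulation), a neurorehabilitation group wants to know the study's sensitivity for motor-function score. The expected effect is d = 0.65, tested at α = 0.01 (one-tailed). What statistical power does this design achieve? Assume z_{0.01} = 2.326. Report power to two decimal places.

For two equal groups, power = Φ(d·√(n/2) − z_{α}).
d·√(n/2) = 0.65 × √(15/2) = 0.65 × 2.739 = 1.780.
z_β = 1.780 − 2.326 = -0.546.
Power = Φ(-0.546) = 0.293.

power ≈ 0.29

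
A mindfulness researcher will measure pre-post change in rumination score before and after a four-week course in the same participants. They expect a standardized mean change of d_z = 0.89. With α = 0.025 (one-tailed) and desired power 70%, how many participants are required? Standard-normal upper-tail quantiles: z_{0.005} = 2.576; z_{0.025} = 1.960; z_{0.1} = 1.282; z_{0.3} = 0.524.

n = 8 pairs

For a paired (one-sample on differences) test: n = ((z_{α} + z_β) / d)².
z_{α} + z_β = 1.960 + 0.524 = 2.484.
n = (2.484 / 0.89)² = 2.791² = 7.79.
Round up.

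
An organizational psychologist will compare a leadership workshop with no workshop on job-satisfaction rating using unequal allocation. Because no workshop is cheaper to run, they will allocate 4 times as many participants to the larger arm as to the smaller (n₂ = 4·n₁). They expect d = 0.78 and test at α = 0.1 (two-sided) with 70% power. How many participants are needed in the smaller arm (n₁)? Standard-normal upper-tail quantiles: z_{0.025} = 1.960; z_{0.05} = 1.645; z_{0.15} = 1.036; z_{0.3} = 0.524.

n₁ = 10

With allocation ratio k = n₂/n₁ = 4, Var(x̄₁−x̄₂) = σ²(1/n₁ + 1/(k·n₁)) = σ²·(k+1)/(k·n₁).
So n₁ = (1 + 1/k)·((z_{α/2} + z_β)/d)² = 1.250 × (2.169/0.78)².
n₁ = 1.250 × 7.73 = 9.7.
Round up: n₁ = 10, giving n₂ = 4 × 10 = 40.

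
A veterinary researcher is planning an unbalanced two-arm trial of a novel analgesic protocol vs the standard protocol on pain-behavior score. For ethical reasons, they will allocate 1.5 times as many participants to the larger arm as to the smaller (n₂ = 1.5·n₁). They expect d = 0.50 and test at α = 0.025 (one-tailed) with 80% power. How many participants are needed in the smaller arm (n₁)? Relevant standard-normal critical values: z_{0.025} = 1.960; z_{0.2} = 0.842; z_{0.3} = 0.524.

With allocation ratio k = n₂/n₁ = 1.5, Var(x̄₁−x̄₂) = σ²(1/n₁ + 1/(k·n₁)) = σ²·(k+1)/(k·n₁).
So n₁ = (1 + 1/k)·((z_{α} + z_β)/d)² = 1.667 × (2.802/0.50)².
n₁ = 1.667 × 31.40 = 52.3.
Round up: n₁ = 53, giving n₂ = ⌈1.5 × 53⌉ = ⌈79.5⌉ = 80.

n₁ = 53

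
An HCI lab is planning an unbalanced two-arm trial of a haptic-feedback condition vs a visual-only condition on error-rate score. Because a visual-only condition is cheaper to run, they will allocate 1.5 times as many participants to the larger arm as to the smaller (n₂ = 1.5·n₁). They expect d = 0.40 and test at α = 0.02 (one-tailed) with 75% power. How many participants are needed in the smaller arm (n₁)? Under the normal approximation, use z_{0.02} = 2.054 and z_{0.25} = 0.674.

With allocation ratio k = n₂/n₁ = 1.5, Var(x̄₁−x̄₂) = σ²(1/n₁ + 1/(k·n₁)) = σ²·(k+1)/(k·n₁).
So n₁ = (1 + 1/k)·((z_{α} + z_β)/d)² = 1.667 × (2.728/0.40)².
n₁ = 1.667 × 46.51 = 77.5.
Round up: n₁ = 78, giving n₂ = 1.5 × 78 = 117.

n₁ = 78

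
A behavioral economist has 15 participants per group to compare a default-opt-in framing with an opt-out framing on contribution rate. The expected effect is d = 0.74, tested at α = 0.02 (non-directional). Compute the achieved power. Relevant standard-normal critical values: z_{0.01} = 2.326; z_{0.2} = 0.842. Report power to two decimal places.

power ≈ 0.38

For two equal groups, power = Φ(d·√(n/2) − z_{α/2}).
d·√(n/2) = 0.74 × √(15/2) = 0.74 × 2.739 = 2.027.
z_β = 2.027 − 2.326 = -0.299.
Power = Φ(-0.299) = 0.382.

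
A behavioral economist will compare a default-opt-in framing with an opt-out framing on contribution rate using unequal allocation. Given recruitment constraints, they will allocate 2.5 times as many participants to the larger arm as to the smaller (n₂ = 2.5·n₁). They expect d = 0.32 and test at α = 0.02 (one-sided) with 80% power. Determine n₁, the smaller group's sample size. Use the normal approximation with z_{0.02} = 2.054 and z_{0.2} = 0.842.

n₁ = 115

With allocation ratio k = n₂/n₁ = 2.5, Var(x̄₁−x̄₂) = σ²(1/n₁ + 1/(k·n₁)) = σ²·(k+1)/(k·n₁).
So n₁ = (1 + 1/k)·((z_{α} + z_β)/d)² = 1.400 × (2.896/0.32)².
n₁ = 1.400 × 81.90 = 114.7.
Round up: n₁ = 115, giving n₂ = ⌈2.5 × 115⌉ = ⌈287.5⌉ = 288.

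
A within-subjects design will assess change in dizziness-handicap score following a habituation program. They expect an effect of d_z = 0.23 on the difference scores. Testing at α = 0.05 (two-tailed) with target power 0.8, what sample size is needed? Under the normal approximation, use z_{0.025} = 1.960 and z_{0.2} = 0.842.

For a paired (one-sample on differences) test: n = ((z_{α/2} + z_β) / d)².
z_{α/2} + z_β = 1.960 + 0.842 = 2.802.
n = (2.802 / 0.23)² = 12.183² = 148.42.
Round up.

n = 149 pairs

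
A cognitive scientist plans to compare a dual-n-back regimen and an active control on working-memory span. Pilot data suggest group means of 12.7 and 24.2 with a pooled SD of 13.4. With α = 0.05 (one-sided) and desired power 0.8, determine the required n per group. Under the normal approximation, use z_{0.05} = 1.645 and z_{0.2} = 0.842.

Cohen's d = |M₁ − M₂| / SD_pooled = |12.7 − 24.2| / 13.4 = 11.5 / 13.4 = 0.858.
For two independent groups with equal n: n = 2·((z_{α} + z_β) / d)².
z_{α} + z_β = 1.645 + 0.842 = 2.487.
n = 2 × (2.487 / 0.858)² = 2 × 2.899² = 2 × 8.40 = 16.8.
Round up to the next whole participant.

n = 17 per group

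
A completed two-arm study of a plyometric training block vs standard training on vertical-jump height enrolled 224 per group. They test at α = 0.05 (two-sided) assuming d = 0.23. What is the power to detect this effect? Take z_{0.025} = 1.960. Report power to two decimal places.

For two equal groups, power = Φ(d·√(n/2) − z_{α/2}).
d·√(n/2) = 0.23 × √(224/2) = 0.23 × 10.583 = 2.434.
z_β = 2.434 − 1.960 = 0.474.
Power = Φ(0.474) = 0.682.

power ≈ 0.68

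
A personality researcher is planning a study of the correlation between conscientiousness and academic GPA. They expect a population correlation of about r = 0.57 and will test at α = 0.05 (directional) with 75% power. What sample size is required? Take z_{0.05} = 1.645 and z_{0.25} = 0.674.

n = 16

Fisher's z: C = ½·ln((1+r)/(1−r)) = ½·ln(3.6512) = 0.6475.
n = ((z_{α} + z_β)/C)² + 3.
(1.645 + 0.674) / 0.6475 = 2.319 / 0.6475 = 3.581.
n = 3.581² + 3 = 12.83 + 3 = 15.8.
Round up.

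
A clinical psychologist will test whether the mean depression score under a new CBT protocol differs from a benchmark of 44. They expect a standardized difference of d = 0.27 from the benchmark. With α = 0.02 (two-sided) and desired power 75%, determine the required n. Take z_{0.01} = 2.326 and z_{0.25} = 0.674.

n = 124

For a one-sample test: n = ((z_{α/2} + z_β) / d)².
z_{α/2} + z_β = 2.326 + 0.674 = 3.000.
n = (3.000 / 0.27)² = 11.111² = 123.46.
Round up.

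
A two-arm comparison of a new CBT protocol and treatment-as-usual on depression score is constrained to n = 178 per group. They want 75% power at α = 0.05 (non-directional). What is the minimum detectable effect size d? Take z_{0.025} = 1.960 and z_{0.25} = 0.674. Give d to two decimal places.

For two independent groups of n = 178 each: d_min = (z_{α/2} + z_β)·√(2/n).
z-sum = 1.960 + 0.674 = 2.634.
d_min = 2.634 × √(2/178) = 2.634 × 0.1060 = 0.279.

d_min ≈ 0.28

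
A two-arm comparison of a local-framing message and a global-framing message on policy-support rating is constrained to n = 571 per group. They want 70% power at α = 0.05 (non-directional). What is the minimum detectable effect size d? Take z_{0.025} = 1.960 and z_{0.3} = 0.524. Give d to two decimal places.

d_min ≈ 0.15

For two independent groups of n = 571 each: d_min = (z_{α/2} + z_β)·√(2/n).
z-sum = 1.960 + 0.524 = 2.484.
d_min = 2.484 × √(2/571) = 2.484 × 0.0592 = 0.147.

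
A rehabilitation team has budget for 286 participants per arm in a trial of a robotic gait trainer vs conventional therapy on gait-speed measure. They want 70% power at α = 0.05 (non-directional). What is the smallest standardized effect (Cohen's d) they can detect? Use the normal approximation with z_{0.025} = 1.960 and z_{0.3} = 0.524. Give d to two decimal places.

d_min ≈ 0.21

For two independent groups of n = 286 each: d_min = (z_{α/2} + z_β)·√(2/n).
z-sum = 1.960 + 0.524 = 2.484.
d_min = 2.484 × √(2/286) = 2.484 × 0.0836 = 0.208.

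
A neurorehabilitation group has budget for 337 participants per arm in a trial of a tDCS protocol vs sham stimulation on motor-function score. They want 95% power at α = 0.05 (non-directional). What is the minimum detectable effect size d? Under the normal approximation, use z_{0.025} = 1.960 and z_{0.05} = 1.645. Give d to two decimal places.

d_min ≈ 0.28

For two independent groups of n = 337 each: d_min = (z_{α/2} + z_β)·√(2/n).
z-sum = 1.960 + 1.645 = 3.605.
d_min = 3.605 × √(2/337) = 3.605 × 0.0770 = 0.278.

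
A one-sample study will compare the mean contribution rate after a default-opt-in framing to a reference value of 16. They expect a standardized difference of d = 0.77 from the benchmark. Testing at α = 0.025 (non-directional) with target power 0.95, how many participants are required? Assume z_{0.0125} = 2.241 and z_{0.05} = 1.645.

n = 26

For a one-sample test: n = ((z_{α/2} + z_β) / d)².
z_{α/2} + z_β = 2.241 + 1.645 = 3.886.
n = (3.886 / 0.77)² = 5.047² = 25.47.
Round up.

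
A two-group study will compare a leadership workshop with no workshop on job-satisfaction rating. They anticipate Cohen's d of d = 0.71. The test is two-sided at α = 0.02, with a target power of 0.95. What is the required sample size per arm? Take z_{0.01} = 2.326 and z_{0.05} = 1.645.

For two independent groups with equal n: n = 2·((z_{α/2} + z_β) / d)².
z_{α/2} + z_β = 2.326 + 1.645 = 3.971.
n = 2 × (3.971 / 0.71)² = 2 × 5.593² = 2 × 31.28 = 62.6.
Round up to the next whole participant.

n = 63 per group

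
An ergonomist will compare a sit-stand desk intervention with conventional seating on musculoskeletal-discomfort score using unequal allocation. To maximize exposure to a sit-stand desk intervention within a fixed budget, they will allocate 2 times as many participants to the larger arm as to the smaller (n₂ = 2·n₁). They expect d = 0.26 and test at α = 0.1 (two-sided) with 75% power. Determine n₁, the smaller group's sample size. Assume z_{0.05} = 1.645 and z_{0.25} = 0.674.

n₁ = 120

With allocation ratio k = n₂/n₁ = 2, Var(x̄₁−x̄₂) = σ²(1/n₁ + 1/(k·n₁)) = σ²·(k+1)/(k·n₁).
So n₁ = (1 + 1/k)·((z_{α/2} + z_β)/d)² = 1.500 × (2.319/0.26)².
n₁ = 1.500 × 79.55 = 119.3.
Round up: n₁ = 120, giving n₂ = 2 × 120 = 240.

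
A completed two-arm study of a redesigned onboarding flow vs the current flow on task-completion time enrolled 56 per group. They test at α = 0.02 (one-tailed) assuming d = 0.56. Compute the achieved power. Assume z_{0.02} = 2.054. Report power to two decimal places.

power ≈ 0.82

For two equal groups, power = Φ(d·√(n/2) − z_{α}).
d·√(n/2) = 0.56 × √(56/2) = 0.56 × 5.292 = 2.963.
z_β = 2.963 − 2.054 = 0.909.
Power = Φ(0.909) = 0.818.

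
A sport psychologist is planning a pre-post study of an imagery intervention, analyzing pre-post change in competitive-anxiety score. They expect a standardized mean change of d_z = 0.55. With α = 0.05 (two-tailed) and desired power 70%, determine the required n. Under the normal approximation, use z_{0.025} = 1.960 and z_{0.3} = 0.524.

n = 21 pairs

For a paired (one-sample on differences) test: n = ((z_{α/2} + z_β) / d)².
z_{α/2} + z_β = 1.960 + 0.524 = 2.484.
n = (2.484 / 0.55)² = 4.516² = 20.40.
Round up.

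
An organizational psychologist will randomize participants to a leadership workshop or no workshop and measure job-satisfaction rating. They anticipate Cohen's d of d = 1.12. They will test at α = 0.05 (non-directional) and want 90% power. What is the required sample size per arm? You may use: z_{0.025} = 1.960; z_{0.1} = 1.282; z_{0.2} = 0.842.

n = 17 per group

For two independent groups with equal n: n = 2·((z_{α/2} + z_β) / d)².
z_{α/2} + z_β = 1.960 + 1.282 = 3.242.
n = 2 × (3.242 / 1.12)² = 2 × 2.895² = 2 × 8.38 = 16.8.
Round up to the next whole participant.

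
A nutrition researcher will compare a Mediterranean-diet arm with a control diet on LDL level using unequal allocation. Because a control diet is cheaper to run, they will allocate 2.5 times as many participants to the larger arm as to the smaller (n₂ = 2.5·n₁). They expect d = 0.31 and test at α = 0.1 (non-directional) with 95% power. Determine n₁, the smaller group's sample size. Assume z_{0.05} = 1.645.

n₁ = 158

With allocation ratio k = n₂/n₁ = 2.5, Var(x̄₁−x̄₂) = σ²(1/n₁ + 1/(k·n₁)) = σ²·(k+1)/(k·n₁).
So n₁ = (1 + 1/k)·((z_{α/2} + z_β)/d)² = 1.400 × (3.290/0.31)².
n₁ = 1.400 × 112.63 = 157.7.
Round up: n₁ = 158, giving n₂ = 2.5 × 158 = 395.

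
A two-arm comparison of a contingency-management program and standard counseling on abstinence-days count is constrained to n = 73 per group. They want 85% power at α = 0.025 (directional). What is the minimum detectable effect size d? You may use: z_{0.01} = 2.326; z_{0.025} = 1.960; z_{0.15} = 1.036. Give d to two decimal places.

For two independent groups of n = 73 each: d_min = (z_{α} + z_β)·√(2/n).
z-sum = 1.960 + 1.036 = 2.996.
d_min = 2.996 × √(2/73) = 2.996 × 0.1655 = 0.496.

d_min ≈ 0.50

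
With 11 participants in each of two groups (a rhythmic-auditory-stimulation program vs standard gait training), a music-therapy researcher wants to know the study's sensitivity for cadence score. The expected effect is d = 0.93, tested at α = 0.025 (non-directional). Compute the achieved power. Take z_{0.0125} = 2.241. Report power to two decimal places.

power ≈ 0.48

For two equal groups, power = Φ(d·√(n/2) − z_{α/2}).
d·√(n/2) = 0.93 × √(11/2) = 0.93 × 2.345 = 2.181.
z_β = 2.181 − 2.241 = -0.060.
Power = Φ(-0.060) = 0.476.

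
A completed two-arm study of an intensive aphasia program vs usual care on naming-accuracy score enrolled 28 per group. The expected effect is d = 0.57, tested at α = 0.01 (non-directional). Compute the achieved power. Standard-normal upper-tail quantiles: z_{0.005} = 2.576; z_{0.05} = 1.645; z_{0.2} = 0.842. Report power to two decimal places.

power ≈ 0.33

For two equal groups, power = Φ(d·√(n/2) − z_{α/2}).
d·√(n/2) = 0.57 × √(28/2) = 0.57 × 3.742 = 2.133.
z_β = 2.133 − 2.576 = -0.443.
Power = Φ(-0.443) = 0.329.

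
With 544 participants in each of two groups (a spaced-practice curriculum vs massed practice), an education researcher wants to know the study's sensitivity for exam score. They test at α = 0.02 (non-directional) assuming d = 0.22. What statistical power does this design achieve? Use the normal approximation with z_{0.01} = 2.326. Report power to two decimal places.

For two equal groups, power = Φ(d·√(n/2) − z_{α/2}).
d·√(n/2) = 0.22 × √(544/2) = 0.22 × 16.492 = 3.628.
z_β = 3.628 − 2.326 = 1.302.
Power = Φ(1.302) = 0.904.

power ≈ 0.90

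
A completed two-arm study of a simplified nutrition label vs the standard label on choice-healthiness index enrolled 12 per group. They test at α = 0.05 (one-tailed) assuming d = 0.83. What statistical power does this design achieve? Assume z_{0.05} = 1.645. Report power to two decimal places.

For two equal groups, power = Φ(d·√(n/2) − z_{α}).
d·√(n/2) = 0.83 × √(12/2) = 0.83 × 2.449 = 2.033.
z_β = 2.033 − 1.645 = 0.388.
Power = Φ(0.388) = 0.651.

power ≈ 0.65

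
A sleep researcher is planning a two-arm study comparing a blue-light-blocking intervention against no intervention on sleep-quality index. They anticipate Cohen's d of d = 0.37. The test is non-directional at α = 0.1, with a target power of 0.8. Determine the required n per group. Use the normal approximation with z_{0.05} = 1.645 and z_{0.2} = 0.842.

For two independent groups with equal n: n = 2·((z_{α/2} + z_β) / d)².
z_{α/2} + z_β = 1.645 + 0.842 = 2.487.
n = 2 × (2.487 / 0.37)² = 2 × 6.722² = 2 × 45.18 = 90.4.
Round up to the next whole participant.

n = 91 per group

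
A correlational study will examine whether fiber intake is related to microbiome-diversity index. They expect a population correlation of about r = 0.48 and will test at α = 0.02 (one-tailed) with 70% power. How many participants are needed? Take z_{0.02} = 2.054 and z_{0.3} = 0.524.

n = 28

Fisher's z: C = ½·ln((1+r)/(1−r)) = ½·ln(2.8462) = 0.5230.
n = ((z_{α} + z_β)/C)² + 3.
(2.054 + 0.524) / 0.5230 = 2.578 / 0.5230 = 4.929.
n = 4.929² + 3 = 24.30 + 3 = 27.3.
Round up.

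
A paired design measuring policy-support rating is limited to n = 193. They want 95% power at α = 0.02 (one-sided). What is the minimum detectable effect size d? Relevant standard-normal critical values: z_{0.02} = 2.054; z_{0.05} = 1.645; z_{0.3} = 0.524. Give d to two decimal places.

For a single sample (or paired design) of n = 193: d_min = (z_{α} + z_β)/√n.
z-sum = 2.054 + 1.645 = 3.699.
d_min = 3.699 / √193 = 3.699 / 13.892 = 0.266.

d_min ≈ 0.27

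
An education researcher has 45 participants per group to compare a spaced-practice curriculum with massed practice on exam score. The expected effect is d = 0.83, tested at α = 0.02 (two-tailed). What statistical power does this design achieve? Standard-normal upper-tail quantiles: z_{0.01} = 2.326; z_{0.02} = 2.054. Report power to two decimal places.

power ≈ 0.95

For two equal groups, power = Φ(d·√(n/2) − z_{α/2}).
d·√(n/2) = 0.83 × √(45/2) = 0.83 × 4.743 = 3.937.
z_β = 3.937 − 2.326 = 1.611.
Power = Φ(1.611) = 0.946.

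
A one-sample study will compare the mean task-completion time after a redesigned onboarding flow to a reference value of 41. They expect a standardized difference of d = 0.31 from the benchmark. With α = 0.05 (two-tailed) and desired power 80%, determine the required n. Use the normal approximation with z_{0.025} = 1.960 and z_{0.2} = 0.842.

n = 82

For a one-sample test: n = ((z_{α/2} + z_β) / d)².
z_{α/2} + z_β = 1.960 + 0.842 = 2.802.
n = (2.802 / 0.31)² = 9.039² = 81.70.
Round up.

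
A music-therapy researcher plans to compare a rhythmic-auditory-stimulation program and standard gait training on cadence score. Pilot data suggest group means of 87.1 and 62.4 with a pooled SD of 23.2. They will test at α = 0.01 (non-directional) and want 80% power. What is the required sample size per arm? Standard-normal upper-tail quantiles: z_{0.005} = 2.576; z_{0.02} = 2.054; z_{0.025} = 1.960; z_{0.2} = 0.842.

Cohen's d = |M₁ − M₂| / SD_pooled = |87.1 − 62.4| / 23.2 = 24.7 / 23.2 = 1.065.
For two independent groups with equal n: n = 2·((z_{α/2} + z_β) / d)².
z_{α/2} + z_β = 2.576 + 0.842 = 3.418.
n = 2 × (3.418 / 1.065)² = 2 × 3.209² = 2 × 10.30 = 20.6.
Round up to the next whole participant.

n = 21 per group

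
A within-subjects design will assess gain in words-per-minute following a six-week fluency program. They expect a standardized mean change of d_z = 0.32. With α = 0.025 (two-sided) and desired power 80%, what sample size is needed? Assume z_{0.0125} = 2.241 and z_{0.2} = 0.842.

n = 93 pairs

For a paired (one-sample on differences) test: n = ((z_{α/2} + z_β) / d)².
z_{α/2} + z_β = 2.241 + 0.842 = 3.083.
n = (3.083 / 0.32)² = 9.634² = 92.82.
Round up.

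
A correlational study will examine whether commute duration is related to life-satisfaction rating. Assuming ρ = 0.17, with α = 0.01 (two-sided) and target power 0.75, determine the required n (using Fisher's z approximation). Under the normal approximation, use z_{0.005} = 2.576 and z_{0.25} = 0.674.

n = 362

Fisher's z: C = ½·ln((1+r)/(1−r)) = ½·ln(1.4096) = 0.1717.
n = ((z_{α/2} + z_β)/C)² + 3.
(2.576 + 0.674) / 0.1717 = 3.250 / 0.1717 = 18.928.
n = 18.928² + 3 = 358.28 + 3 = 361.3.
Round up.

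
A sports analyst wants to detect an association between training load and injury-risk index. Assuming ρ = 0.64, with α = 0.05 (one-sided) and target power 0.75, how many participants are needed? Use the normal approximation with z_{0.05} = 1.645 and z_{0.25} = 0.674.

n = 13

Fisher's z: C = ½·ln((1+r)/(1−r)) = ½·ln(4.5556) = 0.7582.
n = ((z_{α} + z_β)/C)² + 3.
(1.645 + 0.674) / 0.7582 = 2.319 / 0.7582 = 3.059.
n = 3.059² + 3 = 9.35 + 3 = 12.4.
Round up.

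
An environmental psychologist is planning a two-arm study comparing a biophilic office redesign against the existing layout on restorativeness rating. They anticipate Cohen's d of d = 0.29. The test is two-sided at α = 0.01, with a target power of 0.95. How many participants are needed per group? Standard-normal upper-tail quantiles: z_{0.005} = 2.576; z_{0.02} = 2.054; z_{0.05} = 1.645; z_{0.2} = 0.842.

For two independent groups with equal n: n = 2·((z_{α/2} + z_β) / d)².
z_{α/2} + z_β = 2.576 + 1.645 = 4.221.
n = 2 × (4.221 / 0.29)² = 2 × 14.555² = 2 × 211.85 = 423.7.
Round up to the next whole participant.

n = 424 per group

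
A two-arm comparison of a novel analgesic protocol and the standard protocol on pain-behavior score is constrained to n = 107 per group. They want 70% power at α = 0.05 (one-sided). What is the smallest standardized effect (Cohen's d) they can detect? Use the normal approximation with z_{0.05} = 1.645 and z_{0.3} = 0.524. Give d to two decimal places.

d_min ≈ 0.30

For two independent groups of n = 107 each: d_min = (z_{α} + z_β)·√(2/n).
z-sum = 1.645 + 0.524 = 2.169.
d_min = 2.169 × √(2/107) = 2.169 × 0.1367 = 0.297.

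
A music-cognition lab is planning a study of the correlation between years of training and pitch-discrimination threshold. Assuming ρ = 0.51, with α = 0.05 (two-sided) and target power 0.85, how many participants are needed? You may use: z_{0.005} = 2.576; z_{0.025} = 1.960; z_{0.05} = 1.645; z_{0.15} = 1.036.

Fisher's z: C = ½·ln((1+r)/(1−r)) = ½·ln(3.0816) = 0.5627.
n = ((z_{α/2} + z_β)/C)² + 3.
(1.960 + 1.036) / 0.5627 = 2.996 / 0.5627 = 5.324.
n = 5.324² + 3 = 28.35 + 3 = 31.3.
Round up.

n = 32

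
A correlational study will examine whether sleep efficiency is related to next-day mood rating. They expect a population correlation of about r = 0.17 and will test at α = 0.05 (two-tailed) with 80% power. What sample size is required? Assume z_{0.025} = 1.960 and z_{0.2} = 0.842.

n = 270

Fisher's z: C = ½·ln((1+r)/(1−r)) = ½·ln(1.4096) = 0.1717.
n = ((z_{α/2} + z_β)/C)² + 3.
(1.960 + 0.842) / 0.1717 = 2.802 / 0.1717 = 16.319.
n = 16.319² + 3 = 266.32 + 3 = 269.3.
Round up.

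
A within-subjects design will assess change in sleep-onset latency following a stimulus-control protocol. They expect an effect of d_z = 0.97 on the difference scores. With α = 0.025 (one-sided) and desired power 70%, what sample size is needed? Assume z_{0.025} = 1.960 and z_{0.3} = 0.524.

n = 7 pairs

For a paired (one-sample on differences) test: n = ((z_{α} + z_β) / d)².
z_{α} + z_β = 1.960 + 0.524 = 2.484.
n = (2.484 / 0.97)² = 2.561² = 6.56.
Round up.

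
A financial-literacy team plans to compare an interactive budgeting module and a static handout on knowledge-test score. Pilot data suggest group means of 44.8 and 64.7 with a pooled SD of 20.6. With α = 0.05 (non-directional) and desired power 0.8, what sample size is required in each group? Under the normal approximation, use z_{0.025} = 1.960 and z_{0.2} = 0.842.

n = 17 per group

Cohen's d = |M₁ − M₂| / SD_pooled = |44.8 − 64.7| / 20.6 = 19.9 / 20.6 = 0.966.
For two independent groups with equal n: n = 2·((z_{α/2} + z_β) / d)².
z_{α/2} + z_β = 1.960 + 0.842 = 2.802.
n = 2 × (2.802 / 0.966)² = 2 × 2.901² = 2 × 8.41 = 16.8.
Round up to the next whole participant.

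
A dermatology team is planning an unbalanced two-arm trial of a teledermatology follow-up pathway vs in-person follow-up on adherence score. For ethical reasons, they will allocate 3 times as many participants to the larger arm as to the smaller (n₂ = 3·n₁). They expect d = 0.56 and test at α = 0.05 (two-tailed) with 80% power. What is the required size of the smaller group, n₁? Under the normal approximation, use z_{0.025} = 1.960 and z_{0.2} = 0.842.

n₁ = 34

With allocation ratio k = n₂/n₁ = 3, Var(x̄₁−x̄₂) = σ²(1/n₁ + 1/(k·n₁)) = σ²·(k+1)/(k·n₁).
So n₁ = (1 + 1/k)·((z_{α/2} + z_β)/d)² = 1.333 × (2.802/0.56)².
n₁ = 1.333 × 25.04 = 33.4.
Round up: n₁ = 34, giving n₂ = 3 × 34 = 102.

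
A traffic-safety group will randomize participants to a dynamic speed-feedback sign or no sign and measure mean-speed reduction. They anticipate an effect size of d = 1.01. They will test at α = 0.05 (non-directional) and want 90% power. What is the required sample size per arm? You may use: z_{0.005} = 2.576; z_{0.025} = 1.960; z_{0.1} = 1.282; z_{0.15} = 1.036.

For two independent groups with equal n: n = 2·((z_{α/2} + z_β) / d)².
z_{α/2} + z_β = 1.960 + 1.282 = 3.242.
n = 2 × (3.242 / 1.01)² = 2 × 3.210² = 2 × 10.30 = 20.6.
Round up to the next whole participant.

n = 21 per group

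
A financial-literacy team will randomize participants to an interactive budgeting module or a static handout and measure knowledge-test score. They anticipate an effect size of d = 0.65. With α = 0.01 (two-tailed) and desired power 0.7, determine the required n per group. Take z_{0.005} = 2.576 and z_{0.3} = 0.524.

For two independent groups with equal n: n = 2·((z_{α/2} + z_β) / d)².
z_{α/2} + z_β = 2.576 + 0.524 = 3.100.
n = 2 × (3.100 / 0.65)² = 2 × 4.769² = 2 × 22.75 = 45.5.
Round up to the next whole participant.

n = 46 per group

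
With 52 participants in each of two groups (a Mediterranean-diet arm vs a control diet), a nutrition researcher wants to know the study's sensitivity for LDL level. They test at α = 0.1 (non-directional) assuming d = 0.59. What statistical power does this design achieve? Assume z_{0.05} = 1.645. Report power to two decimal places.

power ≈ 0.91

For two equal groups, power = Φ(d·√(n/2) − z_{α/2}).
d·√(n/2) = 0.59 × √(52/2) = 0.59 × 5.099 = 3.008.
z_β = 3.008 − 1.645 = 1.363.
Power = Φ(1.363) = 0.914.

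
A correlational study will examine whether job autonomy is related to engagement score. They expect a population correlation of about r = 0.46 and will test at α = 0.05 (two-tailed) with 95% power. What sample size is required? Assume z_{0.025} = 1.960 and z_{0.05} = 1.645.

n = 56

Fisher's z: C = ½·ln((1+r)/(1−r)) = ½·ln(2.7037) = 0.4973.
n = ((z_{α/2} + z_β)/C)² + 3.
(1.960 + 1.645) / 0.4973 = 3.605 / 0.4973 = 7.249.
n = 7.249² + 3 = 52.55 + 3 = 55.6.
Round up.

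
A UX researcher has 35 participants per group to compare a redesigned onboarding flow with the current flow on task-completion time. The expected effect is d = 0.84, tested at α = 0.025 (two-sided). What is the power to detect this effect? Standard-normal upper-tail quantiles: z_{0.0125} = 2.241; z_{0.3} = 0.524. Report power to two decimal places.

power ≈ 0.90

For two equal groups, power = Φ(d·√(n/2) − z_{α/2}).
d·√(n/2) = 0.84 × √(35/2) = 0.84 × 4.183 = 3.514.
z_β = 3.514 − 2.241 = 1.273.
Power = Φ(1.273) = 0.898.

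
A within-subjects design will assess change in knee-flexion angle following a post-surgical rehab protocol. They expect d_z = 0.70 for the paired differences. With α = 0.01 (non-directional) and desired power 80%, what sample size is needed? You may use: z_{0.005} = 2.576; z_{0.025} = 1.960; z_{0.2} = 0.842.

For a paired (one-sample on differences) test: n = ((z_{α/2} + z_β) / d)².
z_{α/2} + z_β = 2.576 + 0.842 = 3.418.
n = (3.418 / 0.70)² = 4.883² = 23.84.
Round up.

n = 24 pairs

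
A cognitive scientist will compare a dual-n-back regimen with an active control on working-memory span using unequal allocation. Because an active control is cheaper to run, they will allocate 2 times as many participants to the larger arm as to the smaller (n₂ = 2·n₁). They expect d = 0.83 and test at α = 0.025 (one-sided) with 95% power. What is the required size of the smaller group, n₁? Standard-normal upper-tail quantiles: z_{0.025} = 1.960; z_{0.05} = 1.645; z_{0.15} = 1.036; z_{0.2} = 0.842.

With allocation ratio k = n₂/n₁ = 2, Var(x̄₁−x̄₂) = σ²(1/n₁ + 1/(k·n₁)) = σ²·(k+1)/(k·n₁).
So n₁ = (1 + 1/k)·((z_{α} + z_β)/d)² = 1.500 × (3.605/0.83)².
n₁ = 1.500 × 18.86 = 28.3.
Round up: n₁ = 29, giving n₂ = 2 × 29 = 58.

n₁ = 29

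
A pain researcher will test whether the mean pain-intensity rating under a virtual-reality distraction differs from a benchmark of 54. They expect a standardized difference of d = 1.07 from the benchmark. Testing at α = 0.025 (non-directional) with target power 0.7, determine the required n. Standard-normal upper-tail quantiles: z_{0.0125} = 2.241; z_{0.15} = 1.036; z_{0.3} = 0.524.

For a one-sample test: n = ((z_{α/2} + z_β) / d)².
z_{α/2} + z_β = 2.241 + 0.524 = 2.765.
n = (2.765 / 1.07)² = 2.584² = 6.68.
Round up.

n = 7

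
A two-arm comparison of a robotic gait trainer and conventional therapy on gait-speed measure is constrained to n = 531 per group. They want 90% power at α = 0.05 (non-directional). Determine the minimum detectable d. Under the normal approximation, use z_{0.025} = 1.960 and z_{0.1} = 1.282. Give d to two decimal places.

d_min ≈ 0.20

For two independent groups of n = 531 each: d_min = (z_{α/2} + z_β)·√(2/n).
z-sum = 1.960 + 1.282 = 3.242.
d_min = 3.242 × √(2/531) = 3.242 × 0.0614 = 0.199.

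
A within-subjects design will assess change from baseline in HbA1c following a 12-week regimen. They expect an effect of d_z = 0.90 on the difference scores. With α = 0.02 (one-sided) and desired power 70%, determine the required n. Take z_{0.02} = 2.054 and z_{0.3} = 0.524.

For a paired (one-sample on differences) test: n = ((z_{α} + z_β) / d)².
z_{α} + z_β = 2.054 + 0.524 = 2.578.
n = (2.578 / 0.90)² = 2.864² = 8.21.
Round up.

n = 9 pairs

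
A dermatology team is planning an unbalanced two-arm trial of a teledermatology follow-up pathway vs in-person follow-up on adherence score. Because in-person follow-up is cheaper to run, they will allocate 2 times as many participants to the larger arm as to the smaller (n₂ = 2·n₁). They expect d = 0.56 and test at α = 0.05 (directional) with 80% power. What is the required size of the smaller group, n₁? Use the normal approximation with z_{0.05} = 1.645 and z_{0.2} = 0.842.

n₁ = 30

With allocation ratio k = n₂/n₁ = 2, Var(x̄₁−x̄₂) = σ²(1/n₁ + 1/(k·n₁)) = σ²·(k+1)/(k·n₁).
So n₁ = (1 + 1/k)·((z_{α} + z_β)/d)² = 1.500 × (2.487/0.56)².
n₁ = 1.500 × 19.72 = 29.6.
Round up: n₁ = 30, giving n₂ = 2 × 30 = 60.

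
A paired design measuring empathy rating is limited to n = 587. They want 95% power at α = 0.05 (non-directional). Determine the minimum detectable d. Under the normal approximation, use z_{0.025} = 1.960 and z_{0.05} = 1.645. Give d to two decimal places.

For a single sample (or paired design) of n = 587: d_min = (z_{α/2} + z_β)/√n.
z-sum = 1.960 + 1.645 = 3.605.
d_min = 3.605 / √587 = 3.605 / 24.228 = 0.149.

d_min ≈ 0.15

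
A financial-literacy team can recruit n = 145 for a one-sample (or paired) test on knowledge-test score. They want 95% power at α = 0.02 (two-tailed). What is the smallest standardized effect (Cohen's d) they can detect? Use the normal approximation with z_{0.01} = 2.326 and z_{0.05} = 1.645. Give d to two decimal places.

d_min ≈ 0.33

For a single sample (or paired design) of n = 145: d_min = (z_{α/2} + z_β)/√n.
z-sum = 2.326 + 1.645 = 3.971.
d_min = 3.971 / √145 = 3.971 / 12.042 = 0.330.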